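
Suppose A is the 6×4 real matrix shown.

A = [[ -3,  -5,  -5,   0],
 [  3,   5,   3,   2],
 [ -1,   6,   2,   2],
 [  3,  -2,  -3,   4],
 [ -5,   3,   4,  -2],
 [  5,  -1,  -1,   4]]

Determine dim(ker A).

Row reduce to echelon form.
R2 ← R2 + R1: [0, 0, -2, 2]
R3 ← R3 − (1/3)·R1: [0, 23/3, 11/3, 2]
R4 ← R4 + R1: [0, -7, -8, 4]
R5 ← R5 − (5/3)·R1: [0, 34/3, 37/3, -2]
R6 ← R6 + (5/3)·R1: [0, -28/3, -28/3, 4]
Swap R2 ↔ R3
R4 ← R4 + (21/23)·R2: [0, 0, -107/23, 134/23]
R5 ← R5 − (34/23)·R2: [0, 0, 159/23, -114/23]
R6 ← R6 + (28/23)·R2: [0, 0, -112/23, 148/23]
R4 ← R4 − (107/46)·R3: [0, 0, 0, 27/23]
R5 ← R5 + (159/46)·R3: [0, 0, 0, 45/23]
R6 ← R6 − (56/23)·R3: [0, 0, 0, 36/23]
R5 ← R5 − (5/3)·R4: [0, 0, 0, 0]
R6 ← R6 − (4/3)·R4: [0, 0, 0, 0]
4 nonzero rows, so rank(A) = 4.
A has 4 columns; by rank–nullity, nullity = 4 − 4 = 0.

0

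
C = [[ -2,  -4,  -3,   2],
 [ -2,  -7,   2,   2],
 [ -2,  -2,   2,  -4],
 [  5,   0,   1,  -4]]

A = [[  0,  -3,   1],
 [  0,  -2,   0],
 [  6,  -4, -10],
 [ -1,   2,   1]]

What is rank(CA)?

First compute CA:
[[-20,  30,  30],
 [ 10,  16, -20],
 [ 16,  -6, -26],
 [ 10, -27,  -9]]
Now row reduce the product.
R2 ← R2 + (1/2)·R1: [0, 31, -5]
R3 ← R3 + (4/5)·R1: [0, 18, -2]
R4 ← R4 + (1/2)·R1: [0, -12, 6]
R3 ← R3 − (18/31)·R2: [0, 0, 28/31]
R4 ← R4 + (12/31)·R2: [0, 0, 126/31]
R4 ← R4 − (9/2)·R3: [0, 0, 0]
3 nonzero rows, so rank(CA) = 3.

3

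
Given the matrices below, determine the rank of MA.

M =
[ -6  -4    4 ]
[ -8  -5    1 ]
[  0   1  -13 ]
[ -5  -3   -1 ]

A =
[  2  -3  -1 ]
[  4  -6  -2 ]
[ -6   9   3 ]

1

First compute MA:
[[-52,  78,  26],
 [-42,  63,  21],
 [ 82, -123, -41],
 [-16,  24,   8]]
Now row reduce the product.
R2 ← R2 − (21/26)·R1: [0, 0, 0]
R3 ← R3 + (41/26)·R1: [0, 0, 0]
R4 ← R4 − (4/13)·R1: [0, 0, 0]
1 nonzero row, so rank(MA) = 1.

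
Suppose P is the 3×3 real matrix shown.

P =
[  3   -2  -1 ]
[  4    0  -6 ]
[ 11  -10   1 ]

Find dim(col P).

Row reduce to echelon form.
R2 ← R2 − (4/3)·R1: [0, 8/3, -14/3]
R3 ← R3 − (11/3)·R1: [0, -8/3, 14/3]
R3 ← R3 + R2: [0, 0, 0]
Echelon form has 2 nonzero rows, so rank(P) = 2.
The column space has dimension equal to the rank: 2.

2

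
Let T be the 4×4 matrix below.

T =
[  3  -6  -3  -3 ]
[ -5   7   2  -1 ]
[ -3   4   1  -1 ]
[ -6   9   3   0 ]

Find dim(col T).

Row reduce to echelon form.
R2 ← R2 + (5/3)·R1: [0, -3, -3, -6]
R3 ← R3 + R1: [0, -2, -2, -4]
R4 ← R4 + (2)·R1: [0, -3, -3, -6]
R3 ← R3 − (2/3)·R2: [0, 0, 0, 0]
R4 ← R4 − R2: [0, 0, 0, 0]
Echelon form has 2 nonzero rows, so rank(T) = 2.
The column space has dimension equal to the rank: 2.

2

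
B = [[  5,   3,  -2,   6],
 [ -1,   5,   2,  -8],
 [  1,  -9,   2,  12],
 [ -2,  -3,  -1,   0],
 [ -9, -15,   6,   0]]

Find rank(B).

3

Row reduce to echelon form.
R2 ← R2 + (1/5)·R1: [0, 28/5, 8/5, -34/5]
R3 ← R3 − (1/5)·R1: [0, -48/5, 12/5, 54/5]
R4 ← R4 + (2/5)·R1: [0, -9/5, -9/5, 12/5]
R5 ← R5 + (9/5)·R1: [0, -48/5, 12/5, 54/5]
R3 ← R3 + (12/7)·R2: [0, 0, 36/7, -6/7]
R4 ← R4 + (9/28)·R2: [0, 0, -9/7, 3/14]
R5 ← R5 + (12/7)·R2: [0, 0, 36/7, -6/7]
R4 ← R4 + (1/4)·R3: [0, 0, 0, 0]
R5 ← R5 − R3: [0, 0, 0, 0]
Echelon form has 3 nonzero rows, so rank(B) = 3.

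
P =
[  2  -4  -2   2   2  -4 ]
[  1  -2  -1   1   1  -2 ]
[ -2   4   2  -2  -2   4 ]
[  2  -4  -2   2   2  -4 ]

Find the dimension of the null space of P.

Row reduce to echelon form.
R2 ← R2 − (1/2)·R1: [0, 0, 0, 0, 0, 0]
R3 ← R3 + R1: [0, 0, 0, 0, 0, 0]
R4 ← R4 − R1: [0, 0, 0, 0, 0, 0]
1 nonzero row, so rank(P) = 1.
P has 6 columns; by rank–nullity, nullity = 6 − 1 = 5.

5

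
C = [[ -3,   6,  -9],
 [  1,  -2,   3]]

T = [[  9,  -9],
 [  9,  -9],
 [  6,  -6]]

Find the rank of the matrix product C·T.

First compute CT:
[[-27,  27],
 [  9,  -9]]
Now row reduce the product.
R2 ← R2 + (1/3)·R1: [0, 0]
1 nonzero row, so rank(CT) = 1.

1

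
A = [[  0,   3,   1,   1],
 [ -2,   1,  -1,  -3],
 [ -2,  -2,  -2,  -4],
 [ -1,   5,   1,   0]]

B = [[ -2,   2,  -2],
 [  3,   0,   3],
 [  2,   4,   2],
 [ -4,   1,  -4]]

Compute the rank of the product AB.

First compute AB:
[[  7,   5,   7],
 [ 17, -11,  17],
 [ 10, -16,  10],
 [ 19,   2,  19]]
Now row reduce the product.
R2 ← R2 − (17/7)·R1: [0, -162/7, 0]
R3 ← R3 − (10/7)·R1: [0, -162/7, 0]
R4 ← R4 − (19/7)·R1: [0, -81/7, 0]
R3 ← R3 − R2: [0, 0, 0]
R4 ← R4 − (1/2)·R2: [0, 0, 0]
2 nonzero rows, so rank(AB) = 2.

2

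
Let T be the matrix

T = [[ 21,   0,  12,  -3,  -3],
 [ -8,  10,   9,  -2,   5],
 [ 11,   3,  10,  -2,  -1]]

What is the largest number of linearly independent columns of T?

3

Row reduce to echelon form.
R2 ← R2 + (8/21)·R1: [0, 10, 95/7, -22/7, 27/7]
R3 ← R3 − (11/21)·R1: [0, 3, 26/7, -3/7, 4/7]
R3 ← R3 − (3/10)·R2: [0, 0, -5/14, 18/35, -41/70]
Echelon form has 3 nonzero rows, so rank(T) = 3.
The rank gives the maximum number of linearly independent columns: 3.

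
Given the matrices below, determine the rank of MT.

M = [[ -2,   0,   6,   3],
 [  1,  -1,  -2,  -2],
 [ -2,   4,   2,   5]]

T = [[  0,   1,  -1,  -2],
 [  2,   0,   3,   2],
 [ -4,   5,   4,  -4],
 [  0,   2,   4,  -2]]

First compute MT:
[[-24,  34,  38, -26],
 [  6, -13, -20,   8],
 [  0,  18,  42,  -6]]
Now row reduce the product.
R2 ← R2 + (1/4)·R1: [0, -9/2, -21/2, 3/2]
R3 ← R3 + (4)·R2: [0, 0, 0, 0]
2 nonzero rows, so rank(MT) = 2.

2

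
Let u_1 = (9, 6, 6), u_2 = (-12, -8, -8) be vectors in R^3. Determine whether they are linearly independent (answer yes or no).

no

Form the matrix with these vectors as rows and row reduce.
R2 ← R2 + (4/3)·R1: [0, 0, 0]
1 nonzero row, so the 2 vectors span a space of dimension 1.
Since 1 < 2, the vectors are linearly dependent.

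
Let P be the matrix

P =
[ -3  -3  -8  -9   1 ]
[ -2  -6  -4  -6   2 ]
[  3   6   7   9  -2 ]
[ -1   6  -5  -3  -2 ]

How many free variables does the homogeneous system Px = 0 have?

3

Row reduce to echelon form.
R2 ← R2 − (2/3)·R1: [0, -4, 4/3, 0, 4/3]
R3 ← R3 + R1: [0, 3, -1, 0, -1]
R4 ← R4 − (1/3)·R1: [0, 7, -7/3, 0, -7/3]
R3 ← R3 + (3/4)·R2: [0, 0, 0, 0, 0]
R4 ← R4 + (7/4)·R2: [0, 0, 0, 0, 0]
2 nonzero rows, so rank(P) = 2.
P has 5 columns; by rank–nullity, nullity = 5 − 2 = 3.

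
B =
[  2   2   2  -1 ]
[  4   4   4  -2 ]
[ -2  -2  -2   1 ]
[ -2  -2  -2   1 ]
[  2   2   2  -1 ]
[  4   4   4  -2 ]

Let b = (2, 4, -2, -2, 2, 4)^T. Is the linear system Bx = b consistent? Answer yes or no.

Row reduce the augmented matrix [B | b].
R2 ← R2 − (2)·R1: [0, 0, 0, 0, 0]
R3 ← R3 + R1: [0, 0, 0, 0, 0]
R4 ← R4 + R1: [0, 0, 0, 0, 0]
R5 ← R5 − R1: [0, 0, 0, 0, 0]
R6 ← R6 − (2)·R1: [0, 0, 0, 0, 0]
The echelon form has 1 nonzero rows, and every pivot lies in the first 4 columns, so rank(B) = rank([B|b]) = 1.
The system is consistent.

yes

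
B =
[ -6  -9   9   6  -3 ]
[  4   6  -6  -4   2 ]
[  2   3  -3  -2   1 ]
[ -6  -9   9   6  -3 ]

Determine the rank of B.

1

Row reduce to echelon form.
R2 ← R2 + (2/3)·R1: [0, 0, 0, 0, 0]
R3 ← R3 + (1/3)·R1: [0, 0, 0, 0, 0]
R4 ← R4 − R1: [0, 0, 0, 0, 0]
Echelon form has 1 nonzero row, so rank(B) = 1.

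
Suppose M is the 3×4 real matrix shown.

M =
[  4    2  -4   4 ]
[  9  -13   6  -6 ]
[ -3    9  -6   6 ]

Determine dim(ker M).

2

Row reduce to echelon form.
R2 ← R2 − (9/4)·R1: [0, -35/2, 15, -15]
R3 ← R3 + (3/4)·R1: [0, 21/2, -9, 9]
R3 ← R3 + (3/5)·R2: [0, 0, 0, 0]
2 nonzero rows, so rank(M) = 2.
M has 4 columns; by rank–nullity, nullity = 4 − 2 = 2.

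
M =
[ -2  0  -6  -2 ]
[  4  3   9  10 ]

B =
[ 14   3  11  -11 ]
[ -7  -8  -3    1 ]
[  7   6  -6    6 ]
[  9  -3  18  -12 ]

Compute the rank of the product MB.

2

First compute MB:
[[-88, -36, -22,  10],
 [188,  12, 161, -107]]
Now row reduce the product.
R2 ← R2 + (47/22)·R1: [0, -714/11, 114, -942/11]
2 nonzero rows, so rank(MB) = 2.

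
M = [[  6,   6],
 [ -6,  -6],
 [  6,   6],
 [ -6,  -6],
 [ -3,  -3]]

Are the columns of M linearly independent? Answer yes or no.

no

Row reduce M to echelon form.
R2 ← R2 + R1: [0, 0]
R3 ← R3 − R1: [0, 0]
R4 ← R4 + R1: [0, 0]
R5 ← R5 + (1/2)·R1: [0, 0]
1 pivot among 2 columns.
Only 1 < 2 pivot columns, so the columns are linearly dependent.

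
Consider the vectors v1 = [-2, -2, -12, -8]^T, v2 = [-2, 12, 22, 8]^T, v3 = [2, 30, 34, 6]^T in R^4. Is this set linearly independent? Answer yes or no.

yes

Form the matrix with these vectors as rows and row reduce.
R2 ← R2 − R1: [0, 14, 34, 16]
R3 ← R3 + R1: [0, 28, 22, -2]
R3 ← R3 − (2)·R2: [0, 0, -46, -34]
3 nonzero rows, so the 3 vectors span a space of dimension 3.
Since 3 = 3, the vectors are linearly independent.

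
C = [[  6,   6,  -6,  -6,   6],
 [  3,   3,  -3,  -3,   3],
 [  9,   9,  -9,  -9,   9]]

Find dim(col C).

1

Row reduce to echelon form.
R2 ← R2 − (1/2)·R1: [0, 0, 0, 0, 0]
R3 ← R3 − (3/2)·R1: [0, 0, 0, 0, 0]
Echelon form has 1 nonzero row, so rank(C) = 1.
The column space has dimension equal to the rank: 1.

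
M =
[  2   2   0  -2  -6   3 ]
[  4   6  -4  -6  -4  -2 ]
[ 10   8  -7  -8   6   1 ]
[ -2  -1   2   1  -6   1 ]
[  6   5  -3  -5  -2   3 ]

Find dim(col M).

Row reduce to echelon form.
R2 ← R2 − (2)·R1: [0, 2, -4, -2, 8, -8]
R3 ← R3 − (5)·R1: [0, -2, -7, 2, 36, -14]
R4 ← R4 + R1: [0, 1, 2, -1, -12, 4]
R5 ← R5 − (3)·R1: [0, -1, -3, 1, 16, -6]
R3 ← R3 + R2: [0, 0, -11, 0, 44, -22]
R4 ← R4 − (1/2)·R2: [0, 0, 4, 0, -16, 8]
R5 ← R5 + (1/2)·R2: [0, 0, -5, 0, 20, -10]
R4 ← R4 + (4/11)·R3: [0, 0, 0, 0, 0, 0]
R5 ← R5 − (5/11)·R3: [0, 0, 0, 0, 0, 0]
Echelon form has 3 nonzero rows, so rank(M) = 3.
The column space has dimension equal to the rank: 3.

3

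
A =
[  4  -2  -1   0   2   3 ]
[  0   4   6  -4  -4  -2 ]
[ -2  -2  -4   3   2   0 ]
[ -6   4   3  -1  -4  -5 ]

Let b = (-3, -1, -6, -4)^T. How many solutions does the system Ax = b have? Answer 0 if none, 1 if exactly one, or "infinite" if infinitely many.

Row reduce the augmented matrix [A | b].
R3 ← R3 + (1/2)·R1: [0, -3, -9/2, 3, 3, 3/2, -15/2]
R4 ← R4 + (3/2)·R1: [0, 1, 3/2, -1, -1, -1/2, -17/2]
R3 ← R3 + (3/4)·R2: [0, 0, 0, 0, 0, 0, -33/4]
R4 ← R4 − (1/4)·R2: [0, 0, 0, 0, 0, 0, -33/4]
R4 ← R4 − R3: [0, 0, 0, 0, 0, 0, 0]
The echelon form has 3 nonzero rows; the last pivot sits in the augmented column, so rank(A) = 2 but rank([A|b]) = 3.
Since the ranks differ, the system is inconsistent.
It has no solutions.

0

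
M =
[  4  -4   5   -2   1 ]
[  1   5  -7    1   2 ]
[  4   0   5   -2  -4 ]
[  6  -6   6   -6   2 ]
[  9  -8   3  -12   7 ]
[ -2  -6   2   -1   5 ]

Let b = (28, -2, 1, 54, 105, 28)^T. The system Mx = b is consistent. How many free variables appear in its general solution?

0

Row reduce the augmented matrix [M | b].
R2 ← R2 − (1/4)·R1: [0, 6, -33/4, 3/2, 7/4, -9]
R3 ← R3 − R1: [0, 4, 0, 0, -5, -27]
R4 ← R4 − (3/2)·R1: [0, 0, -3/2, -3, 1/2, 12]
R5 ← R5 − (9/4)·R1: [0, 1, -33/4, -15/2, 19/4, 42]
R6 ← R6 + (1/2)·R1: [0, -8, 9/2, -2, 11/2, 42]
R3 ← R3 − (2/3)·R2: [0, 0, 11/2, -1, -37/6, -21]
R5 ← R5 − (1/6)·R2: [0, 0, -55/8, -31/4, 107/24, 87/2]
R6 ← R6 + (4/3)·R2: [0, 0, -13/2, 0, 47/6, 30]
R4 ← R4 + (3/11)·R3: [0, 0, 0, -36/11, -13/11, 69/11]
R5 ← R5 + (5/4)·R3: [0, 0, 0, -9, -13/4, 69/4]
R6 ← R6 + (13/11)·R3: [0, 0, 0, -13/11, 6/11, 57/11]
R5 ← R5 − (11/4)·R4: [0, 0, 0, 0, 0, 0]
R6 ← R6 − (13/36)·R4: [0, 0, 0, 0, 35/36, 35/12]
Swap R5 ↔ R6
The echelon form has 5 nonzero rows, and every pivot lies in the first 5 columns, so rank(M) = rank([M|b]) = 5.
The system is consistent.
Free variables = (unknowns) − (rank) = 5 − 5 = 0.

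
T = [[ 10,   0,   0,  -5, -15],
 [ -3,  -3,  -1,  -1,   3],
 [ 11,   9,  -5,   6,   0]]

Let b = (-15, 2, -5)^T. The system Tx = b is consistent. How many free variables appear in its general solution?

2

Row reduce the augmented matrix [T | b].
R2 ← R2 + (3/10)·R1: [0, -3, -1, -5/2, -3/2, -5/2]
R3 ← R3 − (11/10)·R1: [0, 9, -5, 23/2, 33/2, 23/2]
R3 ← R3 + (3)·R2: [0, 0, -8, 4, 12, 4]
The echelon form has 3 nonzero rows, and every pivot lies in the first 5 columns, so rank(T) = rank([T|b]) = 3.
The system is consistent.
Free variables = (unknowns) − (rank) = 5 − 3 = 2.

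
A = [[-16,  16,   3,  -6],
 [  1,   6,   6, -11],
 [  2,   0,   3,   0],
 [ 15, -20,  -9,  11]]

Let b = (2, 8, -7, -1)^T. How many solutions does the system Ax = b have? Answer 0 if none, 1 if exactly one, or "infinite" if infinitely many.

Row reduce the augmented matrix [A | b].
R2 ← R2 + (1/16)·R1: [0, 7, 99/16, -91/8, 65/8]
R3 ← R3 + (1/8)·R1: [0, 2, 27/8, -3/4, -27/4]
R4 ← R4 + (15/16)·R1: [0, -5, -99/16, 43/8, 7/8]
R3 ← R3 − (2/7)·R2: [0, 0, 45/28, 5/2, -127/14]
R4 ← R4 + (5/7)·R2: [0, 0, -99/56, -11/4, 187/28]
R4 ← R4 + (11/10)·R3: [0, 0, 0, 0, -33/10]
The echelon form has 4 nonzero rows; the last pivot sits in the augmented column, so rank(A) = 3 but rank([A|b]) = 4.
Since the ranks differ, the system is inconsistent.
It has no solutions.

0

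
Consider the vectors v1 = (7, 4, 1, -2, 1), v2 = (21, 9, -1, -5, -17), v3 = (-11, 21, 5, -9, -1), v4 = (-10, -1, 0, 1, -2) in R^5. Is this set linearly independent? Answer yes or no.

yes

Form the matrix with these vectors as rows and row reduce.
R2 ← R2 − (3)·R1: [0, -3, -4, 1, -20]
R3 ← R3 + (11/7)·R1: [0, 191/7, 46/7, -85/7, 4/7]
R4 ← R4 + (10/7)·R1: [0, 33/7, 10/7, -13/7, -4/7]
R3 ← R3 + (191/21)·R2: [0, 0, -626/21, -64/21, -544/3]
R4 ← R4 + (11/7)·R2: [0, 0, -34/7, -2/7, -32]
R4 ← R4 − (51/313)·R3: [0, 0, 0, 66/313, -768/313]
4 nonzero rows, so the 4 vectors span a space of dimension 4.
Since 4 = 4, the vectors are linearly independent.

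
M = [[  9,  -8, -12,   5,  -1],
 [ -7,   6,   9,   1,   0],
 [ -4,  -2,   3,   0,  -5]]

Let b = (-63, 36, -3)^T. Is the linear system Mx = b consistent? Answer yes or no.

yes

Row reduce the augmented matrix [M | b].
R2 ← R2 + (7/9)·R1: [0, -2/9, -1/3, 44/9, -7/9, -13]
R3 ← R3 + (4/9)·R1: [0, -50/9, -7/3, 20/9, -49/9, -31]
R3 ← R3 − (25)·R2: [0, 0, 6, -120, 14, 294]
The echelon form has 3 nonzero rows, and every pivot lies in the first 5 columns, so rank(M) = rank([M|b]) = 3.
The system is consistent.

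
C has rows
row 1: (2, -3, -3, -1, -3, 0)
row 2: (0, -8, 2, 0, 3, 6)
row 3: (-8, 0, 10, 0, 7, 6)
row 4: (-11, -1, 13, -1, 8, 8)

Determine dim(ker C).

Row reduce to echelon form.
R3 ← R3 + (4)·R1: [0, -12, -2, -4, -5, 6]
R4 ← R4 + (11/2)·R1: [0, -35/2, -7/2, -13/2, -17/2, 8]
R3 ← R3 − (3/2)·R2: [0, 0, -5, -4, -19/2, -3]
R4 ← R4 − (35/16)·R2: [0, 0, -63/8, -13/2, -241/16, -41/8]
R4 ← R4 − (63/40)·R3: [0, 0, 0, -1/5, -1/10, -2/5]
4 nonzero rows, so rank(C) = 4.
C has 6 columns; by rank–nullity, nullity = 6 − 4 = 2.

2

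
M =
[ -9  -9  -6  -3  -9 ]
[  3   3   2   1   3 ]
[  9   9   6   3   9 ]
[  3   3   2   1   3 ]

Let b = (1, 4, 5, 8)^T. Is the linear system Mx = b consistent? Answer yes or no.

Row reduce the augmented matrix [M | b].
R2 ← R2 + (1/3)·R1: [0, 0, 0, 0, 0, 13/3]
R3 ← R3 + R1: [0, 0, 0, 0, 0, 6]
R4 ← R4 + (1/3)·R1: [0, 0, 0, 0, 0, 25/3]
R3 ← R3 − (18/13)·R2: [0, 0, 0, 0, 0, 0]
R4 ← R4 − (25/13)·R2: [0, 0, 0, 0, 0, 0]
The echelon form has 2 nonzero rows; the last pivot sits in the augmented column, so rank(M) = 1 but rank([M|b]) = 2.
Since the ranks differ, the system is inconsistent.

no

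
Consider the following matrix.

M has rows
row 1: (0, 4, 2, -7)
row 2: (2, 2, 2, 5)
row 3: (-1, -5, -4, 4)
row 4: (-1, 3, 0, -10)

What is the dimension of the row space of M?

Row reduce to echelon form.
Swap R1 ↔ R2
R3 ← R3 + (1/2)·R1: [0, -4, -3, 13/2]
R4 ← R4 + (1/2)·R1: [0, 4, 1, -15/2]
R3 ← R3 + R2: [0, 0, -1, -1/2]
R4 ← R4 − R2: [0, 0, -1, -1/2]
R4 ← R4 − R3: [0, 0, 0, 0]
Echelon form has 3 nonzero rows, so rank(M) = 3.
The row space has dimension equal to the rank: 3.

3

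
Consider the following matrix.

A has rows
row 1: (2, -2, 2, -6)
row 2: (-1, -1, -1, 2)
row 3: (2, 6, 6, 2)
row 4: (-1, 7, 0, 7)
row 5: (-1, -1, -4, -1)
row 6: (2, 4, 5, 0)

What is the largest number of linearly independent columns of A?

Row reduce to echelon form.
R2 ← R2 + (1/2)·R1: [0, -2, 0, -1]
R3 ← R3 − R1: [0, 8, 4, 8]
R4 ← R4 + (1/2)·R1: [0, 6, 1, 4]
R5 ← R5 + (1/2)·R1: [0, -2, -3, -4]
R6 ← R6 − R1: [0, 6, 3, 6]
R3 ← R3 + (4)·R2: [0, 0, 4, 4]
R4 ← R4 + (3)·R2: [0, 0, 1, 1]
R5 ← R5 − R2: [0, 0, -3, -3]
R6 ← R6 + (3)·R2: [0, 0, 3, 3]
R4 ← R4 − (1/4)·R3: [0, 0, 0, 0]
R5 ← R5 + (3/4)·R3: [0, 0, 0, 0]
R6 ← R6 − (3/4)·R3: [0, 0, 0, 0]
Echelon form has 3 nonzero rows, so rank(A) = 3.
The rank gives the maximum number of linearly independent columns: 3.

3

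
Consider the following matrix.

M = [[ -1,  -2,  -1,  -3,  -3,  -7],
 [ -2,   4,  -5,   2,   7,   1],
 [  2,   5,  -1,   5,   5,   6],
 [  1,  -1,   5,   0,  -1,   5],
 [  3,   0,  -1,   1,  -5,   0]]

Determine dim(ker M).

1

Row reduce to echelon form.
R2 ← R2 − (2)·R1: [0, 8, -3, 8, 13, 15]
R3 ← R3 + (2)·R1: [0, 1, -3, -1, -1, -8]
R4 ← R4 + R1: [0, -3, 4, -3, -4, -2]
R5 ← R5 + (3)·R1: [0, -6, -4, -8, -14, -21]
R3 ← R3 − (1/8)·R2: [0, 0, -21/8, -2, -21/8, -79/8]
R4 ← R4 + (3/8)·R2: [0, 0, 23/8, 0, 7/8, 29/8]
R5 ← R5 + (3/4)·R2: [0, 0, -25/4, -2, -17/4, -39/4]
R4 ← R4 + (23/21)·R3: [0, 0, 0, -46/21, -2, -151/21]
R5 ← R5 − (50/21)·R3: [0, 0, 0, 58/21, 2, 289/21]
R5 ← R5 + (29/23)·R4: [0, 0, 0, 0, -12/23, 108/23]
5 nonzero rows, so rank(M) = 5.
M has 6 columns; by rank–nullity, nullity = 6 − 5 = 1.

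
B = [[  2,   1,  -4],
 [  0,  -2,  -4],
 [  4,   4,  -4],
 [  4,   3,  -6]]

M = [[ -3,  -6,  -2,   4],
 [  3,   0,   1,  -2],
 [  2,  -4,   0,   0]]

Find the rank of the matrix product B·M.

2

First compute BM:
[[-11,   4,  -3,   6],
 [-14,  16,  -2,   4],
 [ -8,  -8,  -4,   8],
 [-15,   0,  -5,  10]]
Now row reduce the product.
R2 ← R2 − (14/11)·R1: [0, 120/11, 20/11, -40/11]
R3 ← R3 − (8/11)·R1: [0, -120/11, -20/11, 40/11]
R4 ← R4 − (15/11)·R1: [0, -60/11, -10/11, 20/11]
R3 ← R3 + R2: [0, 0, 0, 0]
R4 ← R4 + (1/2)·R2: [0, 0, 0, 0]
2 nonzero rows, so rank(BM) = 2.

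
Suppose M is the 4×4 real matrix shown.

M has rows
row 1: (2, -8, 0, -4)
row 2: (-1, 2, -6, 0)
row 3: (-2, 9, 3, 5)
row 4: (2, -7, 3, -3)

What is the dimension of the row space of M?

2

Row reduce to echelon form.
R2 ← R2 + (1/2)·R1: [0, -2, -6, -2]
R3 ← R3 + R1: [0, 1, 3, 1]
R4 ← R4 − R1: [0, 1, 3, 1]
R3 ← R3 + (1/2)·R2: [0, 0, 0, 0]
R4 ← R4 + (1/2)·R2: [0, 0, 0, 0]
Echelon form has 2 nonzero rows, so rank(M) = 2.
The row space has dimension equal to the rank: 2.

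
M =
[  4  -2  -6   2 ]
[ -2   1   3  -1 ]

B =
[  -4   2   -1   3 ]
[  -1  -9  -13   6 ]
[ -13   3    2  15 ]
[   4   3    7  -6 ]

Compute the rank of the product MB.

1

First compute MB:
[[ 72,  14,  24, -102],
 [-36,  -7, -12,  51]]
Now row reduce the product.
R2 ← R2 + (1/2)·R1: [0, 0, 0, 0]
1 nonzero row, so rank(MB) = 1.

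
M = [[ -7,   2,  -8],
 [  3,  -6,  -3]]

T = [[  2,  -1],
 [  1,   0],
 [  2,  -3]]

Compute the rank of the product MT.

2

First compute MT:
[[-28,  31],
 [ -6,   6]]
Now row reduce the product.
R2 ← R2 − (3/14)·R1: [0, -9/14]
2 nonzero rows, so rank(MT) = 2.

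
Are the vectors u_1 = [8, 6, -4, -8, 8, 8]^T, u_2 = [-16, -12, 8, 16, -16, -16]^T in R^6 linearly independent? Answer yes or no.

Form the matrix with these vectors as rows and row reduce.
R2 ← R2 + (2)·R1: [0, 0, 0, 0, 0, 0]
1 nonzero row, so the 2 vectors span a space of dimension 1.
Since 1 < 2, the vectors are linearly dependent.

no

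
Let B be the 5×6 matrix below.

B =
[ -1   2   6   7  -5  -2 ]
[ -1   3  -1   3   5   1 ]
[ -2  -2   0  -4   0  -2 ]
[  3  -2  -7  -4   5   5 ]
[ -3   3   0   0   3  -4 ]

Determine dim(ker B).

1

Row reduce to echelon form.
R2 ← R2 − R1: [0, 1, -7, -4, 10, 3]
R3 ← R3 − (2)·R1: [0, -6, -12, -18, 10, 2]
R4 ← R4 + (3)·R1: [0, 4, 11, 17, -10, -1]
R5 ← R5 − (3)·R1: [0, -3, -18, -21, 18, 2]
R3 ← R3 + (6)·R2: [0, 0, -54, -42, 70, 20]
R4 ← R4 − (4)·R2: [0, 0, 39, 33, -50, -13]
R5 ← R5 + (3)·R2: [0, 0, -39, -33, 48, 11]
R4 ← R4 + (13/18)·R3: [0, 0, 0, 8/3, 5/9, 13/9]
R5 ← R5 − (13/18)·R3: [0, 0, 0, -8/3, -23/9, -31/9]
R5 ← R5 + R4: [0, 0, 0, 0, -2, -2]
5 nonzero rows, so rank(B) = 5.
B has 6 columns; by rank–nullity, nullity = 6 − 5 = 1.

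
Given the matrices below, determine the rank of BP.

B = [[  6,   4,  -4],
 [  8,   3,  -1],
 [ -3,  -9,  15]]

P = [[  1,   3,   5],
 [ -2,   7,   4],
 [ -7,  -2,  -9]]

First compute BP:
[[ 26,  54,  82],
 [  9,  47,  61],
 [-90, -102, -186]]
Now row reduce the product.
R2 ← R2 − (9/26)·R1: [0, 368/13, 424/13]
R3 ← R3 + (45/13)·R1: [0, 1104/13, 1272/13]
R3 ← R3 − (3)·R2: [0, 0, 0]
2 nonzero rows, so rank(BP) = 2.

2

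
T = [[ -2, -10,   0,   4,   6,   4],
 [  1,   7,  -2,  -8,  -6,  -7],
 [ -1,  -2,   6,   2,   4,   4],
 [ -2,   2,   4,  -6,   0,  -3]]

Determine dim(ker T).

Row reduce to echelon form.
R2 ← R2 + (1/2)·R1: [0, 2, -2, -6, -3, -5]
R3 ← R3 − (1/2)·R1: [0, 3, 6, 0, 1, 2]
R4 ← R4 − R1: [0, 12, 4, -10, -6, -7]
R3 ← R3 − (3/2)·R2: [0, 0, 9, 9, 11/2, 19/2]
R4 ← R4 − (6)·R2: [0, 0, 16, 26, 12, 23]
R4 ← R4 − (16/9)·R3: [0, 0, 0, 10, 20/9, 55/9]
4 nonzero rows, so rank(T) = 4.
T has 6 columns; by rank–nullity, nullity = 6 − 4 = 2.

2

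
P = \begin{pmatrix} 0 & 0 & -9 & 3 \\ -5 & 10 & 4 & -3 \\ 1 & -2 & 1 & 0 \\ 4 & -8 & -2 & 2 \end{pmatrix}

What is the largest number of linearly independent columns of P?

Row reduce to echelon form.
Swap R1 ↔ R2
R3 ← R3 + (1/5)·R1: [0, 0, 9/5, -3/5]
R4 ← R4 + (4/5)·R1: [0, 0, 6/5, -2/5]
R3 ← R3 + (1/5)·R2: [0, 0, 0, 0]
R4 ← R4 + (2/15)·R2: [0, 0, 0, 0]
Echelon form has 2 nonzero rows, so rank(P) = 2.
The rank gives the maximum number of linearly independent columns: 2.

2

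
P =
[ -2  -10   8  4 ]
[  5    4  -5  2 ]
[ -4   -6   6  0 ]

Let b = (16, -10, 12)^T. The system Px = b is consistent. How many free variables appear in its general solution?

2

Row reduce the augmented matrix [P | b].
R2 ← R2 + (5/2)·R1: [0, -21, 15, 12, 30]
R3 ← R3 − (2)·R1: [0, 14, -10, -8, -20]
R3 ← R3 + (2/3)·R2: [0, 0, 0, 0, 0]
The echelon form has 2 nonzero rows, and every pivot lies in the first 4 columns, so rank(P) = rank([P|b]) = 2.
The system is consistent.
Free variables = (unknowns) − (rank) = 4 − 2 = 2.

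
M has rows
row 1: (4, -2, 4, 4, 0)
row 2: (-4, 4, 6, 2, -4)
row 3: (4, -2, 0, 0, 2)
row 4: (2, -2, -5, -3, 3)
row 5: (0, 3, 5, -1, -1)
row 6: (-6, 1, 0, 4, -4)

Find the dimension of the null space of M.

2

Row reduce to echelon form.
R2 ← R2 + R1: [0, 2, 10, 6, -4]
R3 ← R3 − R1: [0, 0, -4, -4, 2]
R4 ← R4 − (1/2)·R1: [0, -1, -7, -5, 3]
R6 ← R6 + (3/2)·R1: [0, -2, 6, 10, -4]
R4 ← R4 + (1/2)·R2: [0, 0, -2, -2, 1]
R5 ← R5 − (3/2)·R2: [0, 0, -10, -10, 5]
R6 ← R6 + R2: [0, 0, 16, 16, -8]
R4 ← R4 − (1/2)·R3: [0, 0, 0, 0, 0]
R5 ← R5 − (5/2)·R3: [0, 0, 0, 0, 0]
R6 ← R6 + (4)·R3: [0, 0, 0, 0, 0]
3 nonzero rows, so rank(M) = 3.
M has 5 columns; by rank–nullity, nullity = 5 − 3 = 2.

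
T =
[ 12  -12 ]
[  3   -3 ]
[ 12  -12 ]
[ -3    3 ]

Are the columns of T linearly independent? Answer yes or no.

no

Row reduce T to echelon form.
R2 ← R2 − (1/4)·R1: [0, 0]
R3 ← R3 − R1: [0, 0]
R4 ← R4 + (1/4)·R1: [0, 0]
1 pivot among 2 columns.
Only 1 < 2 pivot columns, so the columns are linearly dependent.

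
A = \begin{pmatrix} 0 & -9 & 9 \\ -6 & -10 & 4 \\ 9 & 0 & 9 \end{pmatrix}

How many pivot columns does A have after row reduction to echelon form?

Row reduce to echelon form.
Swap R1 ↔ R2
R3 ← R3 + (3/2)·R1: [0, -15, 15]
R3 ← R3 − (5/3)·R2: [0, 0, 0]
Echelon form has 2 nonzero rows, so rank(A) = 2.
Each nonzero row contributes one pivot column: 2 pivot columns.

2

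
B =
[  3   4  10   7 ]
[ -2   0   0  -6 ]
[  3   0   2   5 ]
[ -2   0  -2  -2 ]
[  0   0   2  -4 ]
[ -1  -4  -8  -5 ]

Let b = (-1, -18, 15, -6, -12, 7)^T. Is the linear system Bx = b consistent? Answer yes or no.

yes

Row reduce the augmented matrix [B | b].
R2 ← R2 + (2/3)·R1: [0, 8/3, 20/3, -4/3, -56/3]
R3 ← R3 − R1: [0, -4, -8, -2, 16]
R4 ← R4 + (2/3)·R1: [0, 8/3, 14/3, 8/3, -20/3]
R6 ← R6 + (1/3)·R1: [0, -8/3, -14/3, -8/3, 20/3]
R3 ← R3 + (3/2)·R2: [0, 0, 2, -4, -12]
R4 ← R4 − R2: [0, 0, -2, 4, 12]
R6 ← R6 + R2: [0, 0, 2, -4, -12]
R4 ← R4 + R3: [0, 0, 0, 0, 0]
R5 ← R5 − R3: [0, 0, 0, 0, 0]
R6 ← R6 − R3: [0, 0, 0, 0, 0]
The echelon form has 3 nonzero rows, and every pivot lies in the first 4 columns, so rank(B) = rank([B|b]) = 3.
The system is consistent.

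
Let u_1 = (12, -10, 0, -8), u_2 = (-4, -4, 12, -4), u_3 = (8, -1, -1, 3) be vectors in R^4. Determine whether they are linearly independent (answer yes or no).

yes

Form the matrix with these vectors as rows and row reduce.
R2 ← R2 + (1/3)·R1: [0, -22/3, 12, -20/3]
R3 ← R3 − (2/3)·R1: [0, 17/3, -1, 25/3]
R3 ← R3 + (17/22)·R2: [0, 0, 91/11, 35/11]
3 nonzero rows, so the 3 vectors span a space of dimension 3.
Since 3 = 3, the vectors are linearly independent.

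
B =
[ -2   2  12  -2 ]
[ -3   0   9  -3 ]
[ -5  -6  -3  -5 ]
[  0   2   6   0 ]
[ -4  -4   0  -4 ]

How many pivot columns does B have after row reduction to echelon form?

Row reduce to echelon form.
R2 ← R2 − (3/2)·R1: [0, -3, -9, 0]
R3 ← R3 − (5/2)·R1: [0, -11, -33, 0]
R5 ← R5 − (2)·R1: [0, -8, -24, 0]
R3 ← R3 − (11/3)·R2: [0, 0, 0, 0]
R4 ← R4 + (2/3)·R2: [0, 0, 0, 0]
R5 ← R5 − (8/3)·R2: [0, 0, 0, 0]
Echelon form has 2 nonzero rows, so rank(B) = 2.
Each nonzero row contributes one pivot column: 2 pivot columns.

2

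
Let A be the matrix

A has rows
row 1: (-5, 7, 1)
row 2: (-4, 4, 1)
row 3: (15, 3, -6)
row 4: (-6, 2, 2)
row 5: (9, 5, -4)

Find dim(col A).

Row reduce to echelon form.
R2 ← R2 − (4/5)·R1: [0, -8/5, 1/5]
R3 ← R3 + (3)·R1: [0, 24, -3]
R4 ← R4 − (6/5)·R1: [0, -32/5, 4/5]
R5 ← R5 + (9/5)·R1: [0, 88/5, -11/5]
R3 ← R3 + (15)·R2: [0, 0, 0]
R4 ← R4 − (4)·R2: [0, 0, 0]
R5 ← R5 + (11)·R2: [0, 0, 0]
Echelon form has 2 nonzero rows, so rank(A) = 2.
The column space has dimension equal to the rank: 2.

2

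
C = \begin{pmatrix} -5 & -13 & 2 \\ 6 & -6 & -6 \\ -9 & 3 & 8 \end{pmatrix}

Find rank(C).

2

Row reduce to echelon form.
R2 ← R2 + (6/5)·R1: [0, -108/5, -18/5]
R3 ← R3 − (9/5)·R1: [0, 132/5, 22/5]
R3 ← R3 + (11/9)·R2: [0, 0, 0]
Echelon form has 2 nonzero rows, so rank(C) = 2.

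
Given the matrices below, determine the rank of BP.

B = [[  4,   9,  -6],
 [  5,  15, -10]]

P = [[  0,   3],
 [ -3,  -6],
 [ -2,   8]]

First compute BP:
[[-15, -90],
 [-25, -155]]
Now row reduce the product.
R2 ← R2 − (5/3)·R1: [0, -5]
2 nonzero rows, so rank(BP) = 2.

2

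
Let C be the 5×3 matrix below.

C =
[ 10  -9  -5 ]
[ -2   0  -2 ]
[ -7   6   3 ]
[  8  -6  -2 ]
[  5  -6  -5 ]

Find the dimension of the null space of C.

1

Row reduce to echelon form.
R2 ← R2 + (1/5)·R1: [0, -9/5, -3]
R3 ← R3 + (7/10)·R1: [0, -3/10, -1/2]
R4 ← R4 − (4/5)·R1: [0, 6/5, 2]
R5 ← R5 − (1/2)·R1: [0, -3/2, -5/2]
R3 ← R3 − (1/6)·R2: [0, 0, 0]
R4 ← R4 + (2/3)·R2: [0, 0, 0]
R5 ← R5 − (5/6)·R2: [0, 0, 0]
2 nonzero rows, so rank(C) = 2.
C has 3 columns; by rank–nullity, nullity = 3 − 2 = 1.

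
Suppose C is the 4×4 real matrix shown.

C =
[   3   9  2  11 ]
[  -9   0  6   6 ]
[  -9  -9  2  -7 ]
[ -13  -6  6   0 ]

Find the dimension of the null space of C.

Row reduce to echelon form.
R2 ← R2 + (3)·R1: [0, 27, 12, 39]
R3 ← R3 + (3)·R1: [0, 18, 8, 26]
R4 ← R4 + (13/3)·R1: [0, 33, 44/3, 143/3]
R3 ← R3 − (2/3)·R2: [0, 0, 0, 0]
R4 ← R4 − (11/9)·R2: [0, 0, 0, 0]
2 nonzero rows, so rank(C) = 2.
C has 4 columns; by rank–nullity, nullity = 4 − 2 = 2.

2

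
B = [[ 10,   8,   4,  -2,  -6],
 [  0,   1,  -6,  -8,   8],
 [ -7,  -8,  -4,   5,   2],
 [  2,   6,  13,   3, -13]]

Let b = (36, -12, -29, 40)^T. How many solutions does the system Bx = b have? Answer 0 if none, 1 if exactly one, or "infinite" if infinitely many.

Row reduce the augmented matrix [B | b].
R3 ← R3 + (7/10)·R1: [0, -12/5, -6/5, 18/5, -11/5, -19/5]
R4 ← R4 − (1/5)·R1: [0, 22/5, 61/5, 17/5, -59/5, 164/5]
R3 ← R3 + (12/5)·R2: [0, 0, -78/5, -78/5, 17, -163/5]
R4 ← R4 − (22/5)·R2: [0, 0, 193/5, 193/5, -47, 428/5]
R4 ← R4 + (193/78)·R3: [0, 0, 0, 0, -385/78, 385/78]
The echelon form has 4 nonzero rows, and every pivot lies in the first 5 columns, so rank(B) = rank([B|b]) = 4.
The system is consistent.
rank = 4 < 5 unknowns, so there are infinitely many solutions.

infinite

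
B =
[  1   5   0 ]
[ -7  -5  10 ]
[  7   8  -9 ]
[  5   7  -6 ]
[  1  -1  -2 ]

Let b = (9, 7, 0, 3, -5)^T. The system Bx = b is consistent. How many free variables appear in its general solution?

1

Row reduce the augmented matrix [B | b].
R2 ← R2 + (7)·R1: [0, 30, 10, 70]
R3 ← R3 − (7)·R1: [0, -27, -9, -63]
R4 ← R4 − (5)·R1: [0, -18, -6, -42]
R5 ← R5 − R1: [0, -6, -2, -14]
R3 ← R3 + (9/10)·R2: [0, 0, 0, 0]
R4 ← R4 + (3/5)·R2: [0, 0, 0, 0]
R5 ← R5 + (1/5)·R2: [0, 0, 0, 0]
The echelon form has 2 nonzero rows, and every pivot lies in the first 3 columns, so rank(B) = rank([B|b]) = 2.
The system is consistent.
Free variables = (unknowns) − (rank) = 3 − 2 = 1.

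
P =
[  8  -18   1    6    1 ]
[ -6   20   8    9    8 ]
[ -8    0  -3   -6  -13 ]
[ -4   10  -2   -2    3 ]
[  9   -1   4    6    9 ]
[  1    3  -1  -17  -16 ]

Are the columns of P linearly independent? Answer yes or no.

yes

Row reduce P to echelon form.
R2 ← R2 + (3/4)·R1: [0, 13/2, 35/4, 27/2, 35/4]
R3 ← R3 + R1: [0, -18, -2, 0, -12]
R4 ← R4 + (1/2)·R1: [0, 1, -3/2, 1, 7/2]
R5 ← R5 − (9/8)·R1: [0, 77/4, 23/8, -3/4, 63/8]
R6 ← R6 − (1/8)·R1: [0, 21/4, -9/8, -71/4, -129/8]
R3 ← R3 + (36/13)·R2: [0, 0, 289/13, 486/13, 159/13]
R4 ← R4 − (2/13)·R2: [0, 0, -37/13, -14/13, 28/13]
R5 ← R5 − (77/26)·R2: [0, 0, -599/26, -1059/26, -469/26]
R6 ← R6 − (21/26)·R2: [0, 0, -213/26, -745/26, -603/26]
R4 ← R4 + (37/289)·R3: [0, 0, 0, 1072/289, 1075/289]
R5 ← R5 + (599/578)·R3: [0, 0, 0, -1149/578, -1550/289]
R6 ← R6 + (213/578)·R3: [0, 0, 0, -8599/578, -5400/289]
R5 ← R5 + (1149/2144)·R4: [0, 0, 0, 0, -7225/2144]
R6 ← R6 + (8599/2144)·R4: [0, 0, 0, 0, -8075/2144]
R6 ← R6 − (19/17)·R5: [0, 0, 0, 0, 0]
5 pivots among 5 columns.
Every column is a pivot column, so the columns are linearly independent.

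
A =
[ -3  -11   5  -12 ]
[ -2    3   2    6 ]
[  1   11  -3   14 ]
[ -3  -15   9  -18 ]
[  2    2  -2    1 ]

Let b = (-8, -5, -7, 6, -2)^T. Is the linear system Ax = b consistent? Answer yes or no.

Row reduce the augmented matrix [A | b].
R2 ← R2 − (2/3)·R1: [0, 31/3, -4/3, 14, 1/3]
R3 ← R3 + (1/3)·R1: [0, 22/3, -4/3, 10, -29/3]
R4 ← R4 − R1: [0, -4, 4, -6, 14]
R5 ← R5 + (2/3)·R1: [0, -16/3, 4/3, -7, -22/3]
R3 ← R3 − (22/31)·R2: [0, 0, -12/31, 2/31, -307/31]
R4 ← R4 + (12/31)·R2: [0, 0, 108/31, -18/31, 438/31]
R5 ← R5 + (16/31)·R2: [0, 0, 20/31, 7/31, -222/31]
R4 ← R4 + (9)·R3: [0, 0, 0, 0, -75]
R5 ← R5 + (5/3)·R3: [0, 0, 0, 1/3, -71/3]
Swap R4 ↔ R5
The echelon form has 5 nonzero rows; the last pivot sits in the augmented column, so rank(A) = 4 but rank([A|b]) = 5.
Since the ranks differ, the system is inconsistent.

no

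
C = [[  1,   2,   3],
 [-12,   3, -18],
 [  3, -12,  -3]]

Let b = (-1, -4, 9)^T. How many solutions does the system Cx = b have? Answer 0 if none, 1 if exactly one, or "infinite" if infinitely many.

0

Row reduce the augmented matrix [C | b].
R2 ← R2 + (12)·R1: [0, 27, 18, -16]
R3 ← R3 − (3)·R1: [0, -18, -12, 12]
R3 ← R3 + (2/3)·R2: [0, 0, 0, 4/3]
The echelon form has 3 nonzero rows; the last pivot sits in the augmented column, so rank(C) = 2 but rank([C|b]) = 3.
Since the ranks differ, the system is inconsistent.
It has no solutions.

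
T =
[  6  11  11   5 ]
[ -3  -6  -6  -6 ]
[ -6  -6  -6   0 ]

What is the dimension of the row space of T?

3

Row reduce to echelon form.
R2 ← R2 + (1/2)·R1: [0, -1/2, -1/2, -7/2]
R3 ← R3 + R1: [0, 5, 5, 5]
R3 ← R3 + (10)·R2: [0, 0, 0, -30]
Echelon form has 3 nonzero rows, so rank(T) = 3.
The row space has dimension equal to the rank: 3.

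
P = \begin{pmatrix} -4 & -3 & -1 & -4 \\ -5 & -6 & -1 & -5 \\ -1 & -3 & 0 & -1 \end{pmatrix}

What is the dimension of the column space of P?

2

Row reduce to echelon form.
R2 ← R2 − (5/4)·R1: [0, -9/4, 1/4, 0]
R3 ← R3 − (1/4)·R1: [0, -9/4, 1/4, 0]
R3 ← R3 − R2: [0, 0, 0, 0]
Echelon form has 2 nonzero rows, so rank(P) = 2.
The column space has dimension equal to the rank: 2.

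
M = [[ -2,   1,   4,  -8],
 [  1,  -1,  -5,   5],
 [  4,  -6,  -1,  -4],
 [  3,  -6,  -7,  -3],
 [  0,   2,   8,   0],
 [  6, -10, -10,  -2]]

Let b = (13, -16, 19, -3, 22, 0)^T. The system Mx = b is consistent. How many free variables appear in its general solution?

Row reduce the augmented matrix [M | b].
R2 ← R2 + (1/2)·R1: [0, -1/2, -3, 1, -19/2]
R3 ← R3 + (2)·R1: [0, -4, 7, -20, 45]
R4 ← R4 + (3/2)·R1: [0, -9/2, -1, -15, 33/2]
R6 ← R6 + (3)·R1: [0, -7, 2, -26, 39]
R3 ← R3 − (8)·R2: [0, 0, 31, -28, 121]
R4 ← R4 − (9)·R2: [0, 0, 26, -24, 102]
R5 ← R5 + (4)·R2: [0, 0, -4, 4, -16]
R6 ← R6 − (14)·R2: [0, 0, 44, -40, 172]
R4 ← R4 − (26/31)·R3: [0, 0, 0, -16/31, 16/31]
R5 ← R5 + (4/31)·R3: [0, 0, 0, 12/31, -12/31]
R6 ← R6 − (44/31)·R3: [0, 0, 0, -8/31, 8/31]
R5 ← R5 + (3/4)·R4: [0, 0, 0, 0, 0]
R6 ← R6 − (1/2)·R4: [0, 0, 0, 0, 0]
The echelon form has 4 nonzero rows, and every pivot lies in the first 4 columns, so rank(M) = rank([M|b]) = 4.
The system is consistent.
Free variables = (unknowns) − (rank) = 4 − 4 = 0.

0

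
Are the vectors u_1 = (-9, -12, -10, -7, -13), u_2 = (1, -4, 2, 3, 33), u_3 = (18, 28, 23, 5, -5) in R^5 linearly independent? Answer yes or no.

yes

Form the matrix with these vectors as rows and row reduce.
R2 ← R2 + (1/9)·R1: [0, -16/3, 8/9, 20/9, 284/9]
R3 ← R3 + (2)·R1: [0, 4, 3, -9, -31]
R3 ← R3 + (3/4)·R2: [0, 0, 11/3, -22/3, -22/3]
3 nonzero rows, so the 3 vectors span a space of dimension 3.
Since 3 = 3, the vectors are linearly independent.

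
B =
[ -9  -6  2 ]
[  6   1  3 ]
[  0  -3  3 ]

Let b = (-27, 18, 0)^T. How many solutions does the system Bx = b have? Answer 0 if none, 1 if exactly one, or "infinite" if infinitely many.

1

Row reduce the augmented matrix [B | b].
R2 ← R2 + (2/3)·R1: [0, -3, 13/3, 0]
R3 ← R3 − R2: [0, 0, -4/3, 0]
The echelon form has 3 nonzero rows, and every pivot lies in the first 3 columns, so rank(B) = rank([B|b]) = 3.
The system is consistent.
rank = 3 = number of unknowns, so the solution is unique.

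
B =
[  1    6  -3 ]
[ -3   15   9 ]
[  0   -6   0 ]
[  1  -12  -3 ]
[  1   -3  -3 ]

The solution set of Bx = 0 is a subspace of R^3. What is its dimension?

Row reduce to echelon form.
R2 ← R2 + (3)·R1: [0, 33, 0]
R4 ← R4 − R1: [0, -18, 0]
R5 ← R5 − R1: [0, -9, 0]
R3 ← R3 + (2/11)·R2: [0, 0, 0]
R4 ← R4 + (6/11)·R2: [0, 0, 0]
R5 ← R5 + (3/11)·R2: [0, 0, 0]
2 nonzero rows, so rank(B) = 2.
B has 3 columns; by rank–nullity, nullity = 3 − 2 = 1.

1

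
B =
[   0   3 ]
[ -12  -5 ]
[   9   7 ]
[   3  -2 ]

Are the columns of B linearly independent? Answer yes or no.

yes

Row reduce B to echelon form.
Swap R1 ↔ R2
R3 ← R3 + (3/4)·R1: [0, 13/4]
R4 ← R4 + (1/4)·R1: [0, -13/4]
R3 ← R3 − (13/12)·R2: [0, 0]
R4 ← R4 + (13/12)·R2: [0, 0]
2 pivots among 2 columns.
Every column is a pivot column, so the columns are linearly independent.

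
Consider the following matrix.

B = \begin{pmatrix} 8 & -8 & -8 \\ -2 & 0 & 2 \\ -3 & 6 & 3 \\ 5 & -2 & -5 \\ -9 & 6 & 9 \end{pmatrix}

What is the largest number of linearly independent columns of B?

Row reduce to echelon form.
R2 ← R2 + (1/4)·R1: [0, -2, 0]
R3 ← R3 + (3/8)·R1: [0, 3, 0]
R4 ← R4 − (5/8)·R1: [0, 3, 0]
R5 ← R5 + (9/8)·R1: [0, -3, 0]
R3 ← R3 + (3/2)·R2: [0, 0, 0]
R4 ← R4 + (3/2)·R2: [0, 0, 0]
R5 ← R5 − (3/2)·R2: [0, 0, 0]
Echelon form has 2 nonzero rows, so rank(B) = 2.
The rank gives the maximum number of linearly independent columns: 2.

2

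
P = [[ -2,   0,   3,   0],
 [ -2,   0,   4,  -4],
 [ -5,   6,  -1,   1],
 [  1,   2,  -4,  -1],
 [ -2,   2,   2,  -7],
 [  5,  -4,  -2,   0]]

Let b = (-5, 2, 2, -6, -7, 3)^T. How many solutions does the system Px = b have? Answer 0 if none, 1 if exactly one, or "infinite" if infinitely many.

Row reduce the augmented matrix [P | b].
R2 ← R2 − R1: [0, 0, 1, -4, 7]
R3 ← R3 − (5/2)·R1: [0, 6, -17/2, 1, 29/2]
R4 ← R4 + (1/2)·R1: [0, 2, -5/2, -1, -17/2]
R5 ← R5 − R1: [0, 2, -1, -7, -2]
R6 ← R6 + (5/2)·R1: [0, -4, 11/2, 0, -19/2]
Swap R2 ↔ R3
R4 ← R4 − (1/3)·R2: [0, 0, 1/3, -4/3, -40/3]
R5 ← R5 − (1/3)·R2: [0, 0, 11/6, -22/3, -41/6]
R6 ← R6 + (2/3)·R2: [0, 0, -1/6, 2/3, 1/6]
R4 ← R4 − (1/3)·R3: [0, 0, 0, 0, -47/3]
R5 ← R5 − (11/6)·R3: [0, 0, 0, 0, -59/3]
R6 ← R6 + (1/6)·R3: [0, 0, 0, 0, 4/3]
R5 ← R5 − (59/47)·R4: [0, 0, 0, 0, 0]
R6 ← R6 + (4/47)·R4: [0, 0, 0, 0, 0]
The echelon form has 4 nonzero rows; the last pivot sits in the augmented column, so rank(P) = 3 but rank([P|b]) = 4.
Since the ranks differ, the system is inconsistent.
It has no solutions.

0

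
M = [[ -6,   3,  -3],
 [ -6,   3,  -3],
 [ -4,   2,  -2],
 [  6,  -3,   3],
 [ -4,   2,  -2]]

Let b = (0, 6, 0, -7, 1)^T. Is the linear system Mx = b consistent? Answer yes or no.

Row reduce the augmented matrix [M | b].
R2 ← R2 − R1: [0, 0, 0, 6]
R3 ← R3 − (2/3)·R1: [0, 0, 0, 0]
R4 ← R4 + R1: [0, 0, 0, -7]
R5 ← R5 − (2/3)·R1: [0, 0, 0, 1]
R4 ← R4 + (7/6)·R2: [0, 0, 0, 0]
R5 ← R5 − (1/6)·R2: [0, 0, 0, 0]
The echelon form has 2 nonzero rows; the last pivot sits in the augmented column, so rank(M) = 1 but rank([M|b]) = 2.
Since the ranks differ, the system is inconsistent.

no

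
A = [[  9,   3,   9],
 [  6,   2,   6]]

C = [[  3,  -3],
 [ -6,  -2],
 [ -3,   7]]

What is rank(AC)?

1

First compute AC:
[[-18,  30],
 [-12,  20]]
Now row reduce the product.
R2 ← R2 − (2/3)·R1: [0, 0]
1 nonzero row, so rank(AC) = 1.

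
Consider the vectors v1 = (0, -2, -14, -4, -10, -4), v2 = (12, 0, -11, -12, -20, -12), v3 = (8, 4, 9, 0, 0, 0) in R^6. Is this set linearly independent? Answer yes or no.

Form the matrix with these vectors as rows and row reduce.
Swap R1 ↔ R2
R3 ← R3 − (2/3)·R1: [0, 4, 49/3, 8, 40/3, 8]
R3 ← R3 + (2)·R2: [0, 0, -35/3, 0, -20/3, 0]
3 nonzero rows, so the 3 vectors span a space of dimension 3.
Since 3 = 3, the vectors are linearly independent.

yes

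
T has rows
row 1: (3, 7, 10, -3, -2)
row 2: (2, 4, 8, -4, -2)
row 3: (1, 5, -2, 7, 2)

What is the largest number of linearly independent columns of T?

Row reduce to echelon form.
R2 ← R2 − (2/3)·R1: [0, -2/3, 4/3, -2, -2/3]
R3 ← R3 − (1/3)·R1: [0, 8/3, -16/3, 8, 8/3]
R3 ← R3 + (4)·R2: [0, 0, 0, 0, 0]
Echelon form has 2 nonzero rows, so rank(T) = 2.
The rank gives the maximum number of linearly independent columns: 2.

2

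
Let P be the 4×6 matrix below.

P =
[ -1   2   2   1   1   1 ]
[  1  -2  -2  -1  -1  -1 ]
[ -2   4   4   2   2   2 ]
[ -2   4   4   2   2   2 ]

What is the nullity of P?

5

Row reduce to echelon form.
R2 ← R2 + R1: [0, 0, 0, 0, 0, 0]
R3 ← R3 − (2)·R1: [0, 0, 0, 0, 0, 0]
R4 ← R4 − (2)·R1: [0, 0, 0, 0, 0, 0]
1 nonzero row, so rank(P) = 1.
P has 6 columns; by rank–nullity, nullity = 6 − 1 = 5.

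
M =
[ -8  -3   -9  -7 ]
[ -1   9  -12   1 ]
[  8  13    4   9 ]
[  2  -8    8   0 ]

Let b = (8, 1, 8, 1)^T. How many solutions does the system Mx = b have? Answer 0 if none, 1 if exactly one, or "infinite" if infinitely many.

Row reduce the augmented matrix [M | b].
R2 ← R2 − (1/8)·R1: [0, 75/8, -87/8, 15/8, 0]
R3 ← R3 + R1: [0, 10, -5, 2, 16]
R4 ← R4 + (1/4)·R1: [0, -35/4, 23/4, -7/4, 3]
R3 ← R3 − (16/15)·R2: [0, 0, 33/5, 0, 16]
R4 ← R4 + (14/15)·R2: [0, 0, -22/5, 0, 3]
R4 ← R4 + (2/3)·R3: [0, 0, 0, 0, 41/3]
The echelon form has 4 nonzero rows; the last pivot sits in the augmented column, so rank(M) = 3 but rank([M|b]) = 4.
Since the ranks differ, the system is inconsistent.
It has no solutions.

0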